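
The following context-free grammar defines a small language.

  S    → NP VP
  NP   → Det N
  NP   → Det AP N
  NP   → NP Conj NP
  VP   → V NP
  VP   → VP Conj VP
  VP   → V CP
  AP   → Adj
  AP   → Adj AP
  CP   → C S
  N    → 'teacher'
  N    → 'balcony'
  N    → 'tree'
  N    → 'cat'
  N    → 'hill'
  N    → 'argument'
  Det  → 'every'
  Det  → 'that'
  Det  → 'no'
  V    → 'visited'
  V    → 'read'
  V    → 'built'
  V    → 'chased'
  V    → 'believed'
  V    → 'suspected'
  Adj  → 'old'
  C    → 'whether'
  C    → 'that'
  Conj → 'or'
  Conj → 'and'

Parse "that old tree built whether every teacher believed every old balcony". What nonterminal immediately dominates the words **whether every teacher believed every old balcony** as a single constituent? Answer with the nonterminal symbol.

CP

S
  NP
    Det: that
    AP
      Adj: old
    N: tree
  VP
    V: built
    CP
      C: whether
      S
        NP
          Det: every
          N: teacher
        VP
          V: believed
          NP
            Det: every
            AP
              Adj: old
            N: balcony
The span 'whether every teacher believed every old balcony' is the CP node built by CP → C S.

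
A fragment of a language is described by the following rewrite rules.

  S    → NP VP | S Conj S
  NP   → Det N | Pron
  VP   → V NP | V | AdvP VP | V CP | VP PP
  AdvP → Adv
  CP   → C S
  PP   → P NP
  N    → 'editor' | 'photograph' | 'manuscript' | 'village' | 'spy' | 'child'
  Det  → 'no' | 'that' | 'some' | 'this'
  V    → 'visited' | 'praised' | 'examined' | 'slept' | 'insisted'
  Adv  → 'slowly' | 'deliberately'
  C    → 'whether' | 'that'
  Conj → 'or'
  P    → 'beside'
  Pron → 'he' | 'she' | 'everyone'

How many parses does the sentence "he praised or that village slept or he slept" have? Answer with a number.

The two bracketings:
[S [S [NP [Pron he]] [VP [V praised]]] [Conj or] [S [S [NP [Det that] [N village]] [VP [V slept]]] [Conj or] [S [NP [Pron he]] [VP [V slept]]]]]
[S [S [S [NP [Pron he]] [VP [V praised]]] [Conj or] [S [NP [Det that] [N village]] [VP [V slept]]]] [Conj or] [S [NP [Pron he]] [VP [V slept]]]]
The trees differ in how a recursive rule is bracketed over the same span.

2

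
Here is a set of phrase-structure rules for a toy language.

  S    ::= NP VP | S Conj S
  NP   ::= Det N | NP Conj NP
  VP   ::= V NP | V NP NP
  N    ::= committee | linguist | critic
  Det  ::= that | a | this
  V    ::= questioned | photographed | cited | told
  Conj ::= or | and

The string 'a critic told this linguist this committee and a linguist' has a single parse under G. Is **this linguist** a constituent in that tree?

Yes

[S [NP [Det a] [N critic]] [VP [V told] [NP [Det this] [N linguist]] [NP [NP [Det this] [N committee]] [Conj and] [NP [Det a] [N linguist]]]]]
The words 'this linguist' are exhaustively dominated by a single NP node (built by NP → Det N), so they form a constituent.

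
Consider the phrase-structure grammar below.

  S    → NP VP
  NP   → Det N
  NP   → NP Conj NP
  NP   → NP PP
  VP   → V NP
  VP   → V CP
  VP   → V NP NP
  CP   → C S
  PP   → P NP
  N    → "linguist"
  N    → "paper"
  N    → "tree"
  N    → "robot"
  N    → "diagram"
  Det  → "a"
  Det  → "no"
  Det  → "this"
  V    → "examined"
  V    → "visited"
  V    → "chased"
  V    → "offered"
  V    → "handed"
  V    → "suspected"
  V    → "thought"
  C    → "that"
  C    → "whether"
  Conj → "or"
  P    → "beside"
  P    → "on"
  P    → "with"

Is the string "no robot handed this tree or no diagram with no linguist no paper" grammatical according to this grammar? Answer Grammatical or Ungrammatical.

Grammatical

[S [NP [Det no] [N robot]] [VP [V handed] [NP [NP [Det this] [N tree]] [Conj or] [NP [NP [Det no] [N diagram]] [PP [P with] [NP [Det no] [N linguist]]]]] [NP [Det no] [N paper]]]]
Each bracket corresponds to one application of a listed rule, so the string is derivable from S.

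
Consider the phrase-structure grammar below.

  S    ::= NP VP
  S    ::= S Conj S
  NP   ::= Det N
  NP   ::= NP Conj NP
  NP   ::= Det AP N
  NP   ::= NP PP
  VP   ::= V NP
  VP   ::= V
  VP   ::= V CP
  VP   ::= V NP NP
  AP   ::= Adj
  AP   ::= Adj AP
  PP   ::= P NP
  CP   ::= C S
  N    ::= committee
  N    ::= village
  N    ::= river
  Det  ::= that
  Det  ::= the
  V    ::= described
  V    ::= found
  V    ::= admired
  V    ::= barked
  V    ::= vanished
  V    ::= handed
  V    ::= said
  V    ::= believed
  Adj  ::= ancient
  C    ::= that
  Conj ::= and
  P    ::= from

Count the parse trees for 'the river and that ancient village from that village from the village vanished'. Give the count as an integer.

Two of the 5 distinct bracketings:
[S [NP [NP [Det the] [N river]] [Conj and] [NP [NP [Det that] [AP [Adj ancient]] [N village]] [PP [P from] [NP [NP [Det that] [N village]] [PP [P from] [NP [Det the] [N village]]]]]]] [VP [V vanished]]]
[S [NP [NP [Det the] [N river]] [Conj and] [NP [NP [NP [Det that] [AP [Adj ancient]] [N village]] [PP [P from] [NP [Det that] [N village]]]] [PP [P from] [NP [Det the] [N village]]]]] [VP [V vanished]]]
The trees differ in how a recursive rule is bracketed over the same span.

5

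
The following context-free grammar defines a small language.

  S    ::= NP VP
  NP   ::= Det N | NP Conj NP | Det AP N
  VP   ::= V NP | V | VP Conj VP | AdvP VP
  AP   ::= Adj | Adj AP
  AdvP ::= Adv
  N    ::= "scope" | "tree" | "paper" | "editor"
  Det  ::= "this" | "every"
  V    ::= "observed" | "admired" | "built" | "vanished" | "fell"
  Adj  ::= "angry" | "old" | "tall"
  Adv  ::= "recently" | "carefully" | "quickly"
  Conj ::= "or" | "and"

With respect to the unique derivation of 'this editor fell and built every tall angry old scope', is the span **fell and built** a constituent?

No

[S [NP [Det this] [N editor]] [VP [VP [V fell]] [Conj and] [VP [V built] [NP [Det every] [AP [Adj tall] [AP [Adj angry] [AP [Adj old]]]] [N scope]]]]]
The smallest constituent containing 'fell and built' is the VP spanning 'fell and built every tall angry old scope'; no single node in the tree dominates exactly the given words.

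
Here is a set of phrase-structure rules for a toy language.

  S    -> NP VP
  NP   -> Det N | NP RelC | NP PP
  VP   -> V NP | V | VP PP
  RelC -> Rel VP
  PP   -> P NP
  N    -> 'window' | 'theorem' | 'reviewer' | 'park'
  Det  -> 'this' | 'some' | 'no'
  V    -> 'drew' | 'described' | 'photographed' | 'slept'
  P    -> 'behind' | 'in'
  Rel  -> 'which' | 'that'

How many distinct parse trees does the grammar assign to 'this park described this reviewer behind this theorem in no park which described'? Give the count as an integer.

Two of the 9 distinct bracketings:
[S [NP [Det this] [N park]] [VP [V described] [NP [NP [NP [Det this] [N reviewer]] [PP [P behind] [NP [NP [Det this] [N theorem]] [PP [P in] [NP [Det no] [N park]]]]]] [RelC [Rel which] [VP [V described]]]]]]
[S [NP [Det this] [N park]] [VP [V described] [NP [NP [NP [NP [Det this] [N reviewer]] [PP [P behind] [NP [Det this] [N theorem]]]] [PP [P in] [NP [Det no] [N park]]]] [RelC [Rel which] [VP [V described]]]]]]
The trees differ in how a recursive rule is bracketed over the same span.

9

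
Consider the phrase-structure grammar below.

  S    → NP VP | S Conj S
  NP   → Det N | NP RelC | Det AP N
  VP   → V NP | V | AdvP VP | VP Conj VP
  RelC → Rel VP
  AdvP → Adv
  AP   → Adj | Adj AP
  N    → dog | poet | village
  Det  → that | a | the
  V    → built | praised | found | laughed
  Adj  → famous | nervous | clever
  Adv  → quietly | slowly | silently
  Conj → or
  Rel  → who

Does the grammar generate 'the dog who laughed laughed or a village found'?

Grammatical

S
  S
    NP
      NP
        Det: the
        N: dog
      RelC
        Rel: who
        VP
          V: laughed
    VP
      V: laughed
  Conj: or
  S
    NP
      Det: a
      N: village
    VP
      V: found
Each bracket corresponds to one application of a listed rule, so the string is derivable from S.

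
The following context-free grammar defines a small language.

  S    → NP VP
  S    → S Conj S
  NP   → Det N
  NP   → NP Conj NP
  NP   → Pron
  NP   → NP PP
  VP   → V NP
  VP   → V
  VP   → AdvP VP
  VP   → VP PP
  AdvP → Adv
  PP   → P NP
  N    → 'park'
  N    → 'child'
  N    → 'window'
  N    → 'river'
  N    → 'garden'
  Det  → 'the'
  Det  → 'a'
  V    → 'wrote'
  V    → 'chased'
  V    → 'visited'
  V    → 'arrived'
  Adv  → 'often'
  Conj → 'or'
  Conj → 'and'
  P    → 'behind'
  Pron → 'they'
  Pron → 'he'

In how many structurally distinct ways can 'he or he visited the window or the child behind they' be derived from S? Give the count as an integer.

3

Two of the 3 distinct bracketings:
[S [NP [NP [Pron he]] [Conj or] [NP [Pron he]]] [VP [V visited] [NP [NP [Det the] [N window]] [Conj or] [NP [NP [Det the] [N child]] [PP [P behind] [NP [Pron they]]]]]]]
[S [NP [NP [Pron he]] [Conj or] [NP [Pron he]]] [VP [V visited] [NP [NP [NP [Det the] [N window]] [Conj or] [NP [Det the] [N child]]] [PP [P behind] [NP [Pron they]]]]]]
The trees differ in how a recursive rule is bracketed over the same span.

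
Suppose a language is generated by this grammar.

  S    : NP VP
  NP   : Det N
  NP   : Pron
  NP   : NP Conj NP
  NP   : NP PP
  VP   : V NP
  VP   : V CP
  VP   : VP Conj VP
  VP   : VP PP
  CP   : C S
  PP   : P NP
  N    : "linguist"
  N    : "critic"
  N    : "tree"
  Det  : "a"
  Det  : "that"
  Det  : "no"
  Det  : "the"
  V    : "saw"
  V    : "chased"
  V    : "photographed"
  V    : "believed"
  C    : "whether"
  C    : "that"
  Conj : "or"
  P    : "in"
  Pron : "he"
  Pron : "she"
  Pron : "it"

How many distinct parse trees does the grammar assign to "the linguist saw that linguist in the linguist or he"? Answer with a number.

Two of the 3 distinct bracketings:
[S [NP [Det the] [N linguist]] [VP [V saw] [NP [NP [NP [Det that] [N linguist]] [PP [P in] [NP [Det the] [N linguist]]]] [Conj or] [NP [Pron he]]]]]
[S [NP [Det the] [N linguist]] [VP [V saw] [NP [NP [Det that] [N linguist]] [PP [P in] [NP [NP [Det the] [N linguist]] [Conj or] [NP [Pron he]]]]]]]
The trees differ in how a recursive rule is bracketed over the same span.

3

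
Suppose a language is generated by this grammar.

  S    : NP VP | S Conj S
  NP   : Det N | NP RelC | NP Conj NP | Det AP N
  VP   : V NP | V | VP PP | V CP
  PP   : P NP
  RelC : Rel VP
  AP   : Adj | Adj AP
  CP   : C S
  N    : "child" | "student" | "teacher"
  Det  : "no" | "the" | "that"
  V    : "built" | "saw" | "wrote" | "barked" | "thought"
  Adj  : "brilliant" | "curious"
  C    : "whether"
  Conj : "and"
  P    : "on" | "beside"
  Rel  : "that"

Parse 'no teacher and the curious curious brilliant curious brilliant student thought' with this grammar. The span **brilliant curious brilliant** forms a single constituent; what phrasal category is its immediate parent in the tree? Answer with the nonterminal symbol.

AP

S
  NP
    NP
      Det: no
      N: teacher
    Conj: and
    NP
      Det: the
      AP
        Adj: curious
        AP
          Adj: curious
          AP
            Adj: brilliant
            AP
              Adj: curious
              AP
                Adj: brilliant
      N: student
  VP
    V: thought
The span 'brilliant curious brilliant' is the AP node built by AP → Adj AP.
Its mother is the AP built by AP → Adj AP.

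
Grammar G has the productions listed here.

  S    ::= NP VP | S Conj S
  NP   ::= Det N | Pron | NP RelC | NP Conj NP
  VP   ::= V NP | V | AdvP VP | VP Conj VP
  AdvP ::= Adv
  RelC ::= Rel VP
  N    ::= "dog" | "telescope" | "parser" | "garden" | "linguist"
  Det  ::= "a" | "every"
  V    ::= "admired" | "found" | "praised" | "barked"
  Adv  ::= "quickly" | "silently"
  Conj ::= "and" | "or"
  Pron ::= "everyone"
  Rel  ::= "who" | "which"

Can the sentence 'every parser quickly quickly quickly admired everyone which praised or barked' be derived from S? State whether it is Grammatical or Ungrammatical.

Grammatical

[S [NP [Det every] [N parser]] [VP [AdvP [Adv quickly]] [VP [AdvP [Adv quickly]] [VP [AdvP [Adv quickly]] [VP [V admired] [NP [NP [Pron everyone]] [RelC [Rel which] [VP [VP [V praised]] [Conj or] [VP [V barked]]]]]]]]]]
Each bracket corresponds to one application of a listed rule, so the string is derivable from S.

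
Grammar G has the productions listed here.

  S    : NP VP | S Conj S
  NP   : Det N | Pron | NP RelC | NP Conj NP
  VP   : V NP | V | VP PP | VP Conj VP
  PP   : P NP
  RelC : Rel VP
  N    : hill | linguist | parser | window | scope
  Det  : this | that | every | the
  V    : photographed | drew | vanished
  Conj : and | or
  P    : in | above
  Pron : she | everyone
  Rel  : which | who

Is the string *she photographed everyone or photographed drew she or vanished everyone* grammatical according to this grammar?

Ungrammatical

For S → NP VP, the only prefix that parses as NP is 'she', but the remainder 'photographed everyone or photographed drew she or vanished everyone' is not a VP under these rules. The alternative S rule S → S Conj S likewise has no satisfying split.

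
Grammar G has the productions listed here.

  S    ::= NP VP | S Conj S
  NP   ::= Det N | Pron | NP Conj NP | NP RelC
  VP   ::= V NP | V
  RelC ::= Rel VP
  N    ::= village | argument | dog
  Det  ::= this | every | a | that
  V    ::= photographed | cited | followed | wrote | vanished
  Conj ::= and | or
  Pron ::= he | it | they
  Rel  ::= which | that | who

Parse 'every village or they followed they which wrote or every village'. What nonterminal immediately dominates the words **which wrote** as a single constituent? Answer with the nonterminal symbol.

RelC

[S [NP [NP [Det every] [N village]] [Conj or] [NP [Pron they]]] [VP [V followed] [NP [NP [NP [Pron they]] [RelC [Rel which] [VP [V wrote]]]] [Conj or] [NP [Det every] [N village]]]]]
The span 'which wrote' is the RelC node built by RelC → Rel VP.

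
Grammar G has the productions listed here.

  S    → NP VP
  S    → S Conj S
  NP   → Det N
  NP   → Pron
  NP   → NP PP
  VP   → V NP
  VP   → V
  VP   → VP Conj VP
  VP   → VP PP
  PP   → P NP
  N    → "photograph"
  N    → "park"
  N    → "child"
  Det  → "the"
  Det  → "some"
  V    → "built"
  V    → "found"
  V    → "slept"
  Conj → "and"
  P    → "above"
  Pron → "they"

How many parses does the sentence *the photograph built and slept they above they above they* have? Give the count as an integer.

9

Two of the 9 distinct bracketings:
[S [NP [Det the] [N photograph]] [VP [VP [V built]] [Conj and] [VP [V slept] [NP [NP [Pron they]] [PP [P above] [NP [NP [Pron they]] [PP [P above] [NP [Pron they]]]]]]]]]
[S [NP [Det the] [N photograph]] [VP [VP [V built]] [Conj and] [VP [V slept] [NP [NP [NP [Pron they]] [PP [P above] [NP [Pron they]]]] [PP [P above] [NP [Pron they]]]]]]]
The trees differ in how a recursive rule is bracketed over the same span.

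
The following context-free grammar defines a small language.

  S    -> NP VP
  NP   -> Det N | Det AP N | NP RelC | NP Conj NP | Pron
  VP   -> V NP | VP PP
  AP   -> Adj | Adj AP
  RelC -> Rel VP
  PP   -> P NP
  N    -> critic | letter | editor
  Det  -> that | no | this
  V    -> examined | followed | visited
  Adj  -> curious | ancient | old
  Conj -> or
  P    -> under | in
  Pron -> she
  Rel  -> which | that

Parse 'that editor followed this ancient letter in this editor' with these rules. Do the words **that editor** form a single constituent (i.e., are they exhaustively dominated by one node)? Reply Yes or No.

Yes

[S [NP [Det that] [N editor]] [VP [VP [V followed] [NP [Det this] [AP [Adj ancient]] [N letter]]] [PP [P in] [NP [Det this] [N editor]]]]]
The words 'that editor' are exhaustively dominated by a single NP node (built by NP → Det N), so they form a constituent.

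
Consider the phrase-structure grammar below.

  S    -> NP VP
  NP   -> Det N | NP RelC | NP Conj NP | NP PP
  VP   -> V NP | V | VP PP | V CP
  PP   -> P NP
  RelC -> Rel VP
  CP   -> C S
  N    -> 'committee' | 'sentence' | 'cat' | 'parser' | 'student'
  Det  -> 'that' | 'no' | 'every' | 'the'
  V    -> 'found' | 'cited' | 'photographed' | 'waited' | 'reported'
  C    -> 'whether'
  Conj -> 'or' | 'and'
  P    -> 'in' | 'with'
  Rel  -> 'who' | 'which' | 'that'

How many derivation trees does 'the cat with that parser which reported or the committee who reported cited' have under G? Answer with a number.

7

Two of the 7 distinct bracketings:
[S [NP [NP [NP [NP [NP [Det the] [N cat]] [PP [P with] [NP [Det that] [N parser]]]] [RelC [Rel which] [VP [V reported]]]] [Conj or] [NP [Det the] [N committee]]] [RelC [Rel who] [VP [V reported]]]] [VP [V cited]]]
[S [NP [NP [NP [NP [Det the] [N cat]] [PP [P with] [NP [NP [Det that] [N parser]] [RelC [Rel which] [VP [V reported]]]]]] [Conj or] [NP [Det the] [N committee]]] [RelC [Rel who] [VP [V reported]]]] [VP [V cited]]]
The trees differ in how a recursive rule is bracketed over the same span.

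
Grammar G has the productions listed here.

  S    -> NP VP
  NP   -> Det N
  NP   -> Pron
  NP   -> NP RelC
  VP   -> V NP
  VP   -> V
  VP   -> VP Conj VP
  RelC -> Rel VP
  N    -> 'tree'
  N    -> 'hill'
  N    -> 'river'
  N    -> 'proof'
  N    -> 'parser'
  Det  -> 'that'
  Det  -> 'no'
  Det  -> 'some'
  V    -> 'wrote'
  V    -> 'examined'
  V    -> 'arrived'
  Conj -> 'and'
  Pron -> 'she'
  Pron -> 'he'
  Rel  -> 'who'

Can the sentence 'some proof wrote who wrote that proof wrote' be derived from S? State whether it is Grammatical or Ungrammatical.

Ungrammatical

For S → NP VP, the only prefix that parses as NP is 'some proof', but the remainder 'wrote who wrote that proof wrote' is not a VP under these rules.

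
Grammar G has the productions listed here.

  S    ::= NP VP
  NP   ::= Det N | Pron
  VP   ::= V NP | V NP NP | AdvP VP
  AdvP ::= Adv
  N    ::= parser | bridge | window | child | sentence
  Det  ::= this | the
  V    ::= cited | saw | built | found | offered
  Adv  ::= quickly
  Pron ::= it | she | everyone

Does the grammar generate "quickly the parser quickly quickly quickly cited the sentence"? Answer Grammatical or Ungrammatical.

Ungrammatical

An Adv word can never sit immediately before a Det word in any string this grammar generates, so the substring 'quickly the' rules out a derivation.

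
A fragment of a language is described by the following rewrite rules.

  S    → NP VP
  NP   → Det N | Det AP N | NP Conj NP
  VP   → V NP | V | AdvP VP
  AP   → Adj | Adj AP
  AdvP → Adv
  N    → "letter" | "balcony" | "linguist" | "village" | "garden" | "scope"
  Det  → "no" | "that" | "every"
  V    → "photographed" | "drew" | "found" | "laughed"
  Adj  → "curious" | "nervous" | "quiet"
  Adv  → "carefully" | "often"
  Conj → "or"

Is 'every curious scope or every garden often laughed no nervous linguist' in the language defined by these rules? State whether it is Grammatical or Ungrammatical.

Grammatical

S
  NP
    NP
      Det: every
      AP
        Adj: curious
      N: scope
    Conj: or
    NP
      Det: every
      N: garden
  VP
    AdvP
      Adv: often
    VP
      V: laughed
      NP
        Det: no
        AP
          Adj: nervous
        N: linguist
Each bracket corresponds to one application of a listed rule, so the string is derivable from S.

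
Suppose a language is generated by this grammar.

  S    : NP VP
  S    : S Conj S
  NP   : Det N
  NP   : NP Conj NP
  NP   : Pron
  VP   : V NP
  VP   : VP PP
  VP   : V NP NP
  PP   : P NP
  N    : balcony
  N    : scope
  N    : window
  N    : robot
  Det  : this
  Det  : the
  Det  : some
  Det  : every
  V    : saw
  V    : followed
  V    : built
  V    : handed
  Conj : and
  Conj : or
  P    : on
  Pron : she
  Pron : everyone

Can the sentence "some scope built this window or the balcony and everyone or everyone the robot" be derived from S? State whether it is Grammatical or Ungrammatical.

Grammatical

[S [NP [Det some] [N scope]] [VP [V built] [NP [NP [Det this] [N window]] [Conj or] [NP [NP [Det the] [N balcony]] [Conj and] [NP [NP [Pron everyone]] [Conj or] [NP [Pron everyone]]]]] [NP [Det the] [N robot]]]]
Every word is introduced by a lexical rule and the phrasal rules combine the resulting categories into a single S.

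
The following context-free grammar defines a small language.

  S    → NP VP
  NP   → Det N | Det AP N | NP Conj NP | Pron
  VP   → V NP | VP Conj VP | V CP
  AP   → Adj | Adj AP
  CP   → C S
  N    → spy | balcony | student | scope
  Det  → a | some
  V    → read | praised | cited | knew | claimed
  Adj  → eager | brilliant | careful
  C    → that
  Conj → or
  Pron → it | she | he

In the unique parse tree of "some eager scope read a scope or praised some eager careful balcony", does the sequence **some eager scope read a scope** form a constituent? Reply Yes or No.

No

[S [NP [Det some] [AP [Adj eager]] [N scope]] [VP [VP [V read] [NP [Det a] [N scope]]] [Conj or] [VP [V praised] [NP [Det some] [AP [Adj eager] [AP [Adj careful]]] [N balcony]]]]]
The smallest constituent containing 'some eager scope read a scope' is the S spanning 'some eager scope read a scope or praised some eager careful balcony'; no single node in the tree dominates exactly the given words.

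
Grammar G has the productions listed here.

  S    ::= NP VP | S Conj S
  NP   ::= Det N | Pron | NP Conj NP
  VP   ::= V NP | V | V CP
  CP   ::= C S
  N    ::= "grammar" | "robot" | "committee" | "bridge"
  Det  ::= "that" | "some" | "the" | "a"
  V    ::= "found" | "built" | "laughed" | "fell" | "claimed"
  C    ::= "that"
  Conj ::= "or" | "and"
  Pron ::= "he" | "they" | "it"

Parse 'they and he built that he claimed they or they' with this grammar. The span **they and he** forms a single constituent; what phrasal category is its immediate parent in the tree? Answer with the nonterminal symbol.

S

[S [NP [NP [Pron they]] [Conj and] [NP [Pron he]]] [VP [V built] [CP [C that] [S [NP [Pron he]] [VP [V claimed] [NP [NP [Pron they]] [Conj or] [NP [Pron they]]]]]]]]
The span 'they and he' is the NP node built by NP → NP Conj NP.
Its mother is the S built by S → NP VP.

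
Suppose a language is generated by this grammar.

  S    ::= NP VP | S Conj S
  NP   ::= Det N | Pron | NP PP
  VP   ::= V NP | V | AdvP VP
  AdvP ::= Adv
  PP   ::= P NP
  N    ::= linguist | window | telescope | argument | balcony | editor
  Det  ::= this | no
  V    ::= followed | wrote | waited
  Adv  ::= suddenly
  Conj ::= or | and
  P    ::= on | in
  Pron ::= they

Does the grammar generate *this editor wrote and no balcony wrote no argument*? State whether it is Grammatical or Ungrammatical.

[S [S [NP [Det this] [N editor]] [VP [V wrote]]] [Conj and] [S [NP [Det no] [N balcony]] [VP [V wrote] [NP [Det no] [N argument]]]]]
Each bracket corresponds to one application of a listed rule, so the string is derivable from S.

Grammatical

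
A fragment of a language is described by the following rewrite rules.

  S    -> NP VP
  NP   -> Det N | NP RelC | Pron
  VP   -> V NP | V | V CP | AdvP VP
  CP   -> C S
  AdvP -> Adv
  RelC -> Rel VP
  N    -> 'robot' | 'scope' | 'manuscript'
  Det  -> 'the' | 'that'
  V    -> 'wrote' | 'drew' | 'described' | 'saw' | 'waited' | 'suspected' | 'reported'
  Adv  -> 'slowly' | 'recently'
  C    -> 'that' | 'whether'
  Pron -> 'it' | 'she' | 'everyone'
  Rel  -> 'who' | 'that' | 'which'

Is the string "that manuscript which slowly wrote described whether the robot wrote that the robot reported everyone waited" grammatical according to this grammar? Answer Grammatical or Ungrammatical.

Ungrammatical

For S → NP VP, every NP-prefix leaves a non-VP remainder: after 'that manuscript' the remainder is not a VP; after 'that manuscript which slowly wrote' the remainder is not a VP.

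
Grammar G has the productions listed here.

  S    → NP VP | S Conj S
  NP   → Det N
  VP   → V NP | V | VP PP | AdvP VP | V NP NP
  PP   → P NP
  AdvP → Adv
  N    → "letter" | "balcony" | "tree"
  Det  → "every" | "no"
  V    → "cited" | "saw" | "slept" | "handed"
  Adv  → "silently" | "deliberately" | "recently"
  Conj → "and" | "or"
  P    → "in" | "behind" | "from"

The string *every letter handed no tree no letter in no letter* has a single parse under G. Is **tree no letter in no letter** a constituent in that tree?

No

[S [NP [Det every] [N letter]] [VP [VP [V handed] [NP [Det no] [N tree]] [NP [Det no] [N letter]]] [PP [P in] [NP [Det no] [N letter]]]]]
The smallest constituent containing 'tree no letter in no letter' is the VP spanning 'handed no tree no letter in no letter'; no single node in the tree dominates exactly the given words.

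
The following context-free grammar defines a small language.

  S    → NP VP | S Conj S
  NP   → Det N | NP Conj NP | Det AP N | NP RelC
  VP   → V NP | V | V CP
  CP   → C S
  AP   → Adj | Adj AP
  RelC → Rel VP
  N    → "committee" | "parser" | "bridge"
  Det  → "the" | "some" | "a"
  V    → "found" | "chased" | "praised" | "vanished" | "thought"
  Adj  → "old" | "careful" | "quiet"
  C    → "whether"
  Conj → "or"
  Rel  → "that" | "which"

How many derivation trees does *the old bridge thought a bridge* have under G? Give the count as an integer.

1

[S [NP [Det the] [AP [Adj old]] [N bridge]] [VP [V thought] [NP [Det a] [N bridge]]]]
No rule offers an alternative attachment or grouping for any span, so this is the only derivation.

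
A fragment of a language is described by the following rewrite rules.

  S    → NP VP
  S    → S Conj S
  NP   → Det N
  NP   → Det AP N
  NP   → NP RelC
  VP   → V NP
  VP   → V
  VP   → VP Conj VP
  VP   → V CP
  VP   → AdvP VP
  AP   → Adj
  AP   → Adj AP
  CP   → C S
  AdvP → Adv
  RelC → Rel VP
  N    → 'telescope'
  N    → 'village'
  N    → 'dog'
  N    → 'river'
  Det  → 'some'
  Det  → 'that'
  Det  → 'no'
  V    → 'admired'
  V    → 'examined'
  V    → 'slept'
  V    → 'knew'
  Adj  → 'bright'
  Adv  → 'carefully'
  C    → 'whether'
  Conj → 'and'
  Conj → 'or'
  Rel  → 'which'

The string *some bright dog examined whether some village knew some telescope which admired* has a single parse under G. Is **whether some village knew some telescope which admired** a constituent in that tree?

[S [NP [Det some] [AP [Adj bright]] [N dog]] [VP [V examined] [CP [C whether] [S [NP [Det some] [N village]] [VP [V knew] [NP [NP [Det some] [N telescope]] [RelC [Rel which] [VP [V admired]]]]]]]]]
The words 'whether some village knew some telescope which admired' are exhaustively dominated by a single CP node (built by CP → C S), so they form a constituent.

Yes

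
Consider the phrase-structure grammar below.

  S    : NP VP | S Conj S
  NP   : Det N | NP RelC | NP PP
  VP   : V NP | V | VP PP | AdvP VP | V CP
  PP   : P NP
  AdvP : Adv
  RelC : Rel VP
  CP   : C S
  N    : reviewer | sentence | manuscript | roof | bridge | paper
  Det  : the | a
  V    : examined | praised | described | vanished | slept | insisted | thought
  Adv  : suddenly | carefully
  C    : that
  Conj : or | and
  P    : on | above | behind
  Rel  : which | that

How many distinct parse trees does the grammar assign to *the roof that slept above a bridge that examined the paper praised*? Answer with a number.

Two of the 4 distinct bracketings:
[S [NP [NP [Det the] [N roof]] [RelC [Rel that] [VP [VP [V slept]] [PP [P above] [NP [NP [Det a] [N bridge]] [RelC [Rel that] [VP [V examined] [NP [Det the] [N paper]]]]]]]]] [VP [V praised]]]
[S [NP [NP [NP [Det the] [N roof]] [RelC [Rel that] [VP [VP [V slept]] [PP [P above] [NP [Det a] [N bridge]]]]]] [RelC [Rel that] [VP [V examined] [NP [Det the] [N paper]]]]] [VP [V praised]]]
The trees differ in how a recursive rule is bracketed over the same span.

4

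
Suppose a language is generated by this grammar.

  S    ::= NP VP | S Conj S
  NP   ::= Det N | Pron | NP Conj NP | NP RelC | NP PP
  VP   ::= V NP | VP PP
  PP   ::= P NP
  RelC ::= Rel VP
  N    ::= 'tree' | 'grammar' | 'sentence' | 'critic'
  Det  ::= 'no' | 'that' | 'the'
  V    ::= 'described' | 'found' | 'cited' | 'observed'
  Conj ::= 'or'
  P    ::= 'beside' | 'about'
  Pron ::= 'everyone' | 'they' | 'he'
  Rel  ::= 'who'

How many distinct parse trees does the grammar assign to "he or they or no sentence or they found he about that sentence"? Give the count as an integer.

Two of the 10 distinct bracketings:
[S [NP [NP [Pron he]] [Conj or] [NP [NP [Pron they]] [Conj or] [NP [NP [Det no] [N sentence]] [Conj or] [NP [Pron they]]]]] [VP [V found] [NP [NP [Pron he]] [PP [P about] [NP [Det that] [N sentence]]]]]]
[S [NP [NP [Pron he]] [Conj or] [NP [NP [Pron they]] [Conj or] [NP [NP [Det no] [N sentence]] [Conj or] [NP [Pron they]]]]] [VP [VP [V found] [NP [Pron he]]] [PP [P about] [NP [Det that] [N sentence]]]]]
The difference turns on whether NP → NP PP is used at the relevant span, versus an alternative expansion of NP.

10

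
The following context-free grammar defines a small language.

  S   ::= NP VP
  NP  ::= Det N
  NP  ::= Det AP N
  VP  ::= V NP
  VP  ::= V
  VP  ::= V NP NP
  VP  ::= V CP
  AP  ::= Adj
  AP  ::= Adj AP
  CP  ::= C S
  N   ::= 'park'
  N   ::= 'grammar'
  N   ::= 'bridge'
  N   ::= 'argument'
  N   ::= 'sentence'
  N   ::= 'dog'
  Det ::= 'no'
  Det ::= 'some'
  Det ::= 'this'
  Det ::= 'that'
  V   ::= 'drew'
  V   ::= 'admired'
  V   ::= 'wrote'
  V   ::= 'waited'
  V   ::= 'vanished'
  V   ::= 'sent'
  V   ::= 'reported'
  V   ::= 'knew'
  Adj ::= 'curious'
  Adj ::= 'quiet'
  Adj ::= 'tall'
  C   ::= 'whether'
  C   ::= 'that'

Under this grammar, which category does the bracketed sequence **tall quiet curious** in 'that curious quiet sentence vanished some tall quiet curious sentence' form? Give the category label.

AP

S
  NP
    Det: that
    AP
      Adj: curious
      AP
        Adj: quiet
    N: sentence
  VP
    V: vanished
    NP
      Det: some
      AP
        Adj: tall
        AP
          Adj: quiet
          AP
            Adj: curious
      N: sentence
The span 'tall quiet curious' is the AP node built by AP → Adj AP.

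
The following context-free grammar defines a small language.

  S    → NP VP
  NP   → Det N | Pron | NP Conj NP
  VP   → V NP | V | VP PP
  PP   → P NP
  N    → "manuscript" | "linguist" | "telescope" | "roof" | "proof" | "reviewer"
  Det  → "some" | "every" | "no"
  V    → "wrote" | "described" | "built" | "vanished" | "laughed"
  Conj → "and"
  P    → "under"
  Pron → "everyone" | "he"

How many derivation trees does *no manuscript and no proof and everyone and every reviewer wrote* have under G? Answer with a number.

Two of the 5 distinct bracketings:
[S [NP [NP [Det no] [N manuscript]] [Conj and] [NP [NP [Det no] [N proof]] [Conj and] [NP [NP [Pron everyone]] [Conj and] [NP [Det every] [N reviewer]]]]] [VP [V wrote]]]
[S [NP [NP [Det no] [N manuscript]] [Conj and] [NP [NP [NP [Det no] [N proof]] [Conj and] [NP [Pron everyone]]] [Conj and] [NP [Det every] [N reviewer]]]] [VP [V wrote]]]
The trees differ in how a recursive rule is bracketed over the same span.

5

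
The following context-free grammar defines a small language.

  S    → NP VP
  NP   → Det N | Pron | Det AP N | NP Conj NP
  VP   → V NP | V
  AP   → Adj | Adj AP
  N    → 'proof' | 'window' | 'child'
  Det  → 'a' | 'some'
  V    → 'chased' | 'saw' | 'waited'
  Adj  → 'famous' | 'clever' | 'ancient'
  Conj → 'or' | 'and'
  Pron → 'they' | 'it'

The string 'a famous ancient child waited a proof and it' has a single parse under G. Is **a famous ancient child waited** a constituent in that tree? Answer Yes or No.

[S [NP [Det a] [AP [Adj famous] [AP [Adj ancient]]] [N child]] [VP [V waited] [NP [NP [Det a] [N proof]] [Conj and] [NP [Pron it]]]]]
The smallest constituent containing 'a famous ancient child waited' is the S spanning 'a famous ancient child waited a proof and it'; no single node in the tree dominates exactly the given words.

No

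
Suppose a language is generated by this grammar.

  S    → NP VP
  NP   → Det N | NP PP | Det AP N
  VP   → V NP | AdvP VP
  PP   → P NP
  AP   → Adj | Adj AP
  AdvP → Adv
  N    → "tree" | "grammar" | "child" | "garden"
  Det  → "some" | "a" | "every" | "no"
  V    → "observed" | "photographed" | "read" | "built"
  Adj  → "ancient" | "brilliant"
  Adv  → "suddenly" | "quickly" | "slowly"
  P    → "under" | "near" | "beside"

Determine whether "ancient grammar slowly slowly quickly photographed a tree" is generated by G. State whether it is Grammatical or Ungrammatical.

Ungrammatical

For S → NP VP, no prefix of the string parses as an NP.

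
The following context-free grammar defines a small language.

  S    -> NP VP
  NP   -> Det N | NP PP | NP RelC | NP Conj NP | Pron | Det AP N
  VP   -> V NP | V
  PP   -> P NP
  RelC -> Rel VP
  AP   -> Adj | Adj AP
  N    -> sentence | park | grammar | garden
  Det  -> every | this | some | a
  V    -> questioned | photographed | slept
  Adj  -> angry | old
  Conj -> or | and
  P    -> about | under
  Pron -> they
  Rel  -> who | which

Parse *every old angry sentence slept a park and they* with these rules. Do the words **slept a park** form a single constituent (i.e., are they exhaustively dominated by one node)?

[S [NP [Det every] [AP [Adj old] [AP [Adj angry]]] [N sentence]] [VP [V slept] [NP [NP [Det a] [N park]] [Conj and] [NP [Pron they]]]]]
The smallest constituent containing 'slept a park' is the VP spanning 'slept a park and they'; no single node in the tree dominates exactly the given words.

No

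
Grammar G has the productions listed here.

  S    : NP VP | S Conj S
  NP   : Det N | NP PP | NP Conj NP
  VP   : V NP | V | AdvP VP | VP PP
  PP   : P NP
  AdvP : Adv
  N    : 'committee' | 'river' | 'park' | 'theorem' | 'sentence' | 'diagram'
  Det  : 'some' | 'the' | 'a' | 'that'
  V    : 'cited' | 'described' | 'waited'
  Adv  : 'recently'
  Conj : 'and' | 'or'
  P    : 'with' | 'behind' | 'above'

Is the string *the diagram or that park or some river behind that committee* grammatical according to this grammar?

For S → NP VP, every NP-prefix leaves a non-VP remainder: after 'the diagram' the remainder is not a VP; after 'the diagram or that park' the remainder is not a VP; after 'the diagram or that park or some river' the remainder is not a VP. The alternative S rule S → S Conj S likewise has no satisfying split.

Ungrammatical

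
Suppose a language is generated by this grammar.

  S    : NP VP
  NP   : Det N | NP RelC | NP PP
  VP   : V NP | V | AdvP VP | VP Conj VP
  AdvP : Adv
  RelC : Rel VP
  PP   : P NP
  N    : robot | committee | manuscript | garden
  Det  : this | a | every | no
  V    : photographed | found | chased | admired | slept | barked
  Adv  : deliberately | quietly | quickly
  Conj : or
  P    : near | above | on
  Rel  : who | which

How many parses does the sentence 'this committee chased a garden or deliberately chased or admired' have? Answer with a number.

Two of the 3 distinct bracketings:
[S [NP [Det this] [N committee]] [VP [VP [V chased] [NP [Det a] [N garden]]] [Conj or] [VP [AdvP [Adv deliberately]] [VP [VP [V chased]] [Conj or] [VP [V admired]]]]]]
[S [NP [Det this] [N committee]] [VP [VP [V chased] [NP [Det a] [N garden]]] [Conj or] [VP [VP [AdvP [Adv deliberately]] [VP [V chased]]] [Conj or] [VP [V admired]]]]]
The trees differ in how a recursive rule is bracketed over the same span.

3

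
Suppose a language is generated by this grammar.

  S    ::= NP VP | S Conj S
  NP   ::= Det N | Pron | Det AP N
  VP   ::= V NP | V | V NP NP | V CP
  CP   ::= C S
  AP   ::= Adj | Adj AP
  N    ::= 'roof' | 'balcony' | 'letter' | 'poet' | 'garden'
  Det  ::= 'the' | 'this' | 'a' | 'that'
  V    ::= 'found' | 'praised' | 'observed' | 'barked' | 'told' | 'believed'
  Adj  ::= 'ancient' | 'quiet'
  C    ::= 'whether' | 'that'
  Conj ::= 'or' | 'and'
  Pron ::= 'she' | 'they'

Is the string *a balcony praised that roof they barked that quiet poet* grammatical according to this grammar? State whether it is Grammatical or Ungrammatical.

For S → NP VP, the only prefix that parses as NP is 'a balcony', but the remainder 'praised that roof they barked that quiet poet' is not a VP under these rules. The alternative S rule S → S Conj S likewise has no satisfying split.

Ungrammatical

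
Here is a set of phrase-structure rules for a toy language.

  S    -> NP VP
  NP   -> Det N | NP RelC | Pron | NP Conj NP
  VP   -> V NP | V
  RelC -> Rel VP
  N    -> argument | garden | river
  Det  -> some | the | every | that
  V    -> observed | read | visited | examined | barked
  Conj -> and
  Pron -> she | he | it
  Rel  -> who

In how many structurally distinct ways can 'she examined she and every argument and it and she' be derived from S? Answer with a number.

Two of the 5 distinct bracketings:
[S [NP [Pron she]] [VP [V examined] [NP [NP [Pron she]] [Conj and] [NP [NP [Det every] [N argument]] [Conj and] [NP [NP [Pron it]] [Conj and] [NP [Pron she]]]]]]]
[S [NP [Pron she]] [VP [V examined] [NP [NP [Pron she]] [Conj and] [NP [NP [NP [Det every] [N argument]] [Conj and] [NP [Pron it]]] [Conj and] [NP [Pron she]]]]]]
The trees differ in how a recursive rule is bracketed over the same span.

5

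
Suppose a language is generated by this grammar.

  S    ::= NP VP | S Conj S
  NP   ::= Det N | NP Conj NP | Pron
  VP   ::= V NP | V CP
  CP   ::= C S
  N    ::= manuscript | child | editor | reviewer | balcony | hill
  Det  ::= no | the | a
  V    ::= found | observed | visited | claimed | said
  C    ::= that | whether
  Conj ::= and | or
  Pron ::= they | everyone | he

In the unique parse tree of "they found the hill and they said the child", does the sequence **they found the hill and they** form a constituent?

[S [S [NP [Pron they]] [VP [V found] [NP [Det the] [N hill]]]] [Conj and] [S [NP [Pron they]] [VP [V said] [NP [Det the] [N child]]]]]
The smallest constituent containing 'they found the hill and they' is the S spanning 'they found the hill and they said the child'; no single node in the tree dominates exactly the given words.

No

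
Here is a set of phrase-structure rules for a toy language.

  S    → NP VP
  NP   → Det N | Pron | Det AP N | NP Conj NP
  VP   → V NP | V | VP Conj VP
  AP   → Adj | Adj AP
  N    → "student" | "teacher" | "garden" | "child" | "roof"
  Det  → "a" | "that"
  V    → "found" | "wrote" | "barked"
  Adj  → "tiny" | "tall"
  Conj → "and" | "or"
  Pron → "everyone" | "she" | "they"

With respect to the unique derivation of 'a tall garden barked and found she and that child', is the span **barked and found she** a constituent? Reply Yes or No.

[S [NP [Det a] [AP [Adj tall]] [N garden]] [VP [VP [V barked]] [Conj and] [VP [V found] [NP [NP [Pron she]] [Conj and] [NP [Det that] [N child]]]]]]
The smallest constituent containing 'barked and found she' is the VP spanning 'barked and found she and that child'; no single node in the tree dominates exactly the given words.

No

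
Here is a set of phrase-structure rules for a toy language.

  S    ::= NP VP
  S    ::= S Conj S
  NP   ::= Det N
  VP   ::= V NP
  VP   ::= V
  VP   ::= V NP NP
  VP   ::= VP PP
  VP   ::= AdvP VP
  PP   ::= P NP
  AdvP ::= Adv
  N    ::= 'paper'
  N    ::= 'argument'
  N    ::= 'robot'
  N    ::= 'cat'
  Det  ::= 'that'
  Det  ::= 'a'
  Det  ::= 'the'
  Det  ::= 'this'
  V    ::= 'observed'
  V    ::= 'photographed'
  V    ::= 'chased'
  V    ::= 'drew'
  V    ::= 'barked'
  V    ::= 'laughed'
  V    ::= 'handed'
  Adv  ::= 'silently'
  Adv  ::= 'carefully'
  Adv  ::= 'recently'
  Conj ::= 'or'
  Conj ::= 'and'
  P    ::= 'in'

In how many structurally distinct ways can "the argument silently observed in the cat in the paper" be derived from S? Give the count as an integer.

Two of the 3 distinct bracketings:
[S [NP [Det the] [N argument]] [VP [VP [VP [AdvP [Adv silently]] [VP [V observed]]] [PP [P in] [NP [Det the] [N cat]]]] [PP [P in] [NP [Det the] [N paper]]]]]
[S [NP [Det the] [N argument]] [VP [VP [AdvP [Adv silently]] [VP [VP [V observed]] [PP [P in] [NP [Det the] [N cat]]]]] [PP [P in] [NP [Det the] [N paper]]]]]
The trees differ in how a recursive rule is bracketed over the same span.

3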